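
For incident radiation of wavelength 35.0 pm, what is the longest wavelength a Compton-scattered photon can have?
39.8526 pm (at θ = 180°)

The Compton shift is Δλ = λ_C(1 − cos θ).

Since cos θ ranges from −1 to 1, the factor (1 − cos θ) ranges from 0 to 2; the maximum shift occurs at θ = 180° (backscattering):
Δλ_max = 2λ_C = 2 × 2.4263 pm = 4.8526 pm

Maximum scattered wavelength:
λ'_max = λ₀ + Δλ_max = 35.0 + 4.8526 = 39.8526 pm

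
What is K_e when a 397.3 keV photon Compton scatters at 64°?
120.7567 keV

By energy conservation: K_e = E_initial - E_final

First find the scattered photon energy:
Initial wavelength: λ = hc/E = 3.1207 pm
Compton shift: Δλ = λ_C(1 - cos(64°)) = 1.3627 pm
Final wavelength: λ' = 3.1207 + 1.3627 = 4.4834 pm
Final photon energy: E' = hc/λ' = 276.5433 keV

Electron kinetic energy:
K_e = E - E' = 397.3000 - 276.5433 = 120.7567 keV

(Intermediate values are shown rounded; full precision is carried through to the final answer.)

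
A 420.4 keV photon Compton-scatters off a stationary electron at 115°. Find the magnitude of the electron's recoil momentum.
2.8435e-22 kg·m/s

The electron is initially at rest, so by conservation of momentum:
p⃗_e = p⃗₀ − p⃗'  (incident photon momentum minus scattered photon momentum)

Photon momentum magnitudes (p = h/λ = E/c):
λ₀ = hc/E₀ = 2.9492 pm → p₀ = h/λ₀ = 2.2467e-22 kg·m/s
Δλ = λ_C(1 − cos 115°) = 3.4517 pm
λ' = 6.4009 pm → p' = h/λ' = 1.0352e-22 kg·m/s

The scattered photon makes angle θ = 115° with the incident direction, so by the law of cosines:
|p⃗_e|² = p₀² + p'² − 2p₀p'cos θ
|p⃗_e|² = (2.2467e-22)² + (1.0352e-22)² − 2·2.2467e-22·1.0352e-22·cos(115°)
|p⃗_e| = 2.8435e-22 kg·m/s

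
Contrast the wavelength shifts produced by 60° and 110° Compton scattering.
110° produces the larger shift by a factor of 2.684

Calculate both shifts using Δλ = λ_C(1 - cos θ):

For θ₁ = 60°:
Δλ₁ = 2.4263 × (1 - cos(60°))
Δλ₁ = 2.4263 × 0.5000
Δλ₁ = 1.2132 pm

For θ₂ = 110°:
Δλ₂ = 2.4263 × (1 - cos(110°))
Δλ₂ = 2.4263 × 1.3420
Δλ₂ = 3.2562 pm

The 110° angle produces the larger shift.
Ratio: 3.2562/1.2132 = 2.684

(Intermediate values are shown rounded; full precision is carried through to the final answer.)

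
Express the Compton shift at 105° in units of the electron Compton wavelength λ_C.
1.2588 λ_C

The Compton shift formula is:
Δλ = λ_C(1 - cos θ)

Dividing both sides by λ_C:
Δλ/λ_C = 1 - cos θ

For θ = 105°:
Δλ/λ_C = 1 - cos(105°)
Δλ/λ_C = 1 - -0.2588
Δλ/λ_C = 1.2588

This means the shift is 1.2588 × λ_C = 3.0543 pm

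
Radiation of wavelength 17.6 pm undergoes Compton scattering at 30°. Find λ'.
17.9251 pm

Using the Compton formula: λ' = λ + λ_C(1 − cos θ)

For θ = 30°, cos θ = √3/2 (exact) ≈ 0.8660, so:
1 − cos 30° = 1 − (√3/2) ≈ 0.1340

Δλ = λ_C × 0.1340 = 2.4263 × 0.1340 = 0.3251 pm

λ' = 17.6 + 0.3251 = 17.9251 pm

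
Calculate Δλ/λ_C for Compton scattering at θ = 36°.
0.1910 λ_C

The Compton shift formula is:
Δλ = λ_C(1 - cos θ)

Dividing both sides by λ_C:
Δλ/λ_C = 1 - cos θ

For θ = 36°:
Δλ/λ_C = 1 - cos(36°)
Δλ/λ_C = 1 - 0.8090
Δλ/λ_C = 0.1910

This means the shift is 0.1910 × λ_C = 0.4634 pm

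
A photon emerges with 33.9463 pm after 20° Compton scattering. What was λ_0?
33.8000 pm

From λ' = λ + Δλ, we have λ = λ' - Δλ

First calculate the Compton shift:
Δλ = λ_C(1 - cos θ)
Δλ = 2.4263 × (1 - cos(20°))
Δλ = 2.4263 × 0.0603
Δλ = 0.1463 pm

Initial wavelength:
λ = λ' - Δλ
λ = 33.9463 - 0.1463
λ = 33.8000 pm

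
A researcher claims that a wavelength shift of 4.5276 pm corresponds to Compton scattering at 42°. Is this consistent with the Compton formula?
No, inconsistent

Calculate the expected shift for θ = 42°:

Δλ_expected = λ_C(1 - cos(42°))
Δλ_expected = 2.4263 × (1 - cos(42°))
Δλ_expected = 2.4263 × 0.2569
Δλ_expected = 0.6232 pm

Given shift: 4.5276 pm
Expected shift: 0.6232 pm
Difference: 3.9043 pm

The values do not match. The given shift corresponds to θ ≈ 150.0°, not 42°.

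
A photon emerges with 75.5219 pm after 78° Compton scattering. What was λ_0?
73.6000 pm

From λ' = λ + Δλ, we have λ = λ' - Δλ

First calculate the Compton shift:
Δλ = λ_C(1 - cos θ)
Δλ = 2.4263 × (1 - cos(78°))
Δλ = 2.4263 × 0.7921
Δλ = 1.9219 pm

Initial wavelength:
λ = λ' - Δλ
λ = 75.5219 - 1.9219
λ = 73.6000 pm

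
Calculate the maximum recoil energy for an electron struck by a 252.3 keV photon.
125.3552 keV

Maximum energy transfer occurs at θ = 180° (backscattering).

Initial photon: E₀ = 252.3 keV → λ₀ = 4.9142 pm

Maximum Compton shift (at 180°):
Δλ_max = 2λ_C = 2 × 2.4263 = 4.8526 pm

Final wavelength:
λ' = 4.9142 + 4.8526 = 9.7668 pm

Minimum photon energy (maximum energy to electron):
E'_min = hc/λ' = 126.9448 keV

Maximum electron kinetic energy:
K_max = E₀ - E'_min = 252.3000 - 126.9448 = 125.3552 keV

(Intermediate values are shown rounded; full precision is carried through to the final answer.)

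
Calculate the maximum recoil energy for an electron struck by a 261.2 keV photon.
132.0409 keV

Maximum energy transfer occurs at θ = 180° (backscattering).

Initial photon: E₀ = 261.2 keV → λ₀ = 4.7467 pm

Maximum Compton shift (at 180°):
Δλ_max = 2λ_C = 2 × 2.4263 = 4.8526 pm

Final wavelength:
λ' = 4.7467 + 4.8526 = 9.5993 pm

Minimum photon energy (maximum energy to electron):
E'_min = hc/λ' = 129.1591 keV

Maximum electron kinetic energy:
K_max = E₀ - E'_min = 261.2000 - 129.1591 = 132.0409 keV

(Intermediate values are shown rounded; full precision is carried through to the final answer.)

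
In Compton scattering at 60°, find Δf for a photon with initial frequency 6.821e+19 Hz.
1.475e+19 Hz (decrease)

Convert frequency to wavelength (c = 299792458 m/s):
λ₀ = c/f₀ = 299792458/6.821e+19 = 4.3951394e-12 m = 4.3951 pm

Calculate Compton shift:
Δλ = λ_C(1 - cos(60°)) = 1.2132 pm

Final wavelength:
λ' = λ₀ + Δλ = 4.3951 + 1.2132 = 5.6083 pm

Final frequency:
f' = c/λ' = 299792458/5.6082945e-12 = 5.3455192e+19 Hz

Frequency shift (decrease):
Δf = f₀ - f' = 6.821e+19 - 5.3455192e+19 = 1.475e+19 Hz

(Intermediate values are shown rounded; full precision is carried through to the final answer.)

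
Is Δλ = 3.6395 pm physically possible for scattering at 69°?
No, inconsistent

Calculate the expected shift for θ = 69°:

Δλ_expected = λ_C(1 - cos(69°))
Δλ_expected = 2.4263 × (1 - cos(69°))
Δλ_expected = 2.4263 × 0.6416
Δλ_expected = 1.5568 pm

Given shift: 3.6395 pm
Expected shift: 1.5568 pm
Difference: 2.0827 pm

The values do not match. The given shift corresponds to θ ≈ 120.0°, not 69°.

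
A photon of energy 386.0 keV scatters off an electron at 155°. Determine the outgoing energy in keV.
158.1972 keV

First convert energy to wavelength:
λ = hc/E, with hc ≈ 1239.842 keV·pm (i.e. 1239.842 eV·nm)

For E = 386.0 keV = 386000 eV:
λ = 1239.842 keV·pm / 386.0 keV
λ = 3.2120 pm

Calculate the Compton shift:
Δλ = λ_C(1 - cos(155°)) = 2.4263 × 1.9063
Δλ = 4.6253 pm

Final wavelength:
λ' = 3.2120 + 4.6253 = 7.8373 pm

Final energy:
E' = hc/λ' = 1239.842 / 7.8373 = 158.1972 keV

(Intermediate values are shown rounded; full precision is carried through to the final answer.)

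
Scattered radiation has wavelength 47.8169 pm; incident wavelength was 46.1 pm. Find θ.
73.00°

First find the wavelength shift:
Δλ = λ' - λ = 47.8169 - 46.1 = 1.7169 pm

Using Δλ = λ_C(1 - cos θ), with λ_C = h/(m_e·c) ≈ 2.42631024 pm:
cos θ = 1 - Δλ/λ_C
cos θ = 1 - 1.7169/2.42631024
cos θ = 0.292382

θ = arccos(0.292382)
θ = 73.00°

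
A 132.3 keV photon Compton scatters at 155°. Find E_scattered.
88.5808 keV

First convert energy to wavelength:
λ = hc/E, with hc ≈ 1239.842 keV·pm (i.e. 1239.842 eV·nm)

For E = 132.3 keV = 132300 eV:
λ = 1239.842 keV·pm / 132.3 keV
λ = 9.3714 pm

Calculate the Compton shift:
Δλ = λ_C(1 - cos(155°)) = 2.4263 × 1.9063
Δλ = 4.6253 pm

Final wavelength:
λ' = 9.3714 + 4.6253 = 13.9967 pm

Final energy:
E' = hc/λ' = 1239.842 / 13.9967 = 88.5808 keV

(Intermediate values are shown rounded; full precision is carried through to the final answer.)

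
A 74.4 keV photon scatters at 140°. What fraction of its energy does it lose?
0.2045 (or 20.45%)

Calculate initial and final photon energies:

Initial: E₀ = 74.4 keV → λ₀ = 16.6645 pm
Compton shift: Δλ = 4.2850 pm
Final wavelength: λ' = 20.9495 pm
Final energy: E' = 59.1824 keV

Fractional energy loss:
(E₀ - E')/E₀ = (74.4000 - 59.1824)/74.4000
= 15.2176/74.4000
= 0.2045
= 20.45%

(Intermediate values are shown rounded; full precision is carried through to the final answer.)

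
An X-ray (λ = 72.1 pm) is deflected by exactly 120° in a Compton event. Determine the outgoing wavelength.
75.7395 pm

Using the Compton formula: λ' = λ + λ_C(1 − cos θ)

For θ = 120°, cos θ = -1/2 (exact) = -0.5000, so:
1 − cos 120° = 1 − (-1/2) = 1.5000

Δλ = λ_C × 1.5000 = 2.4263 × 1.5000 = 3.6395 pm

λ' = 72.1 + 3.6395 = 75.7395 pm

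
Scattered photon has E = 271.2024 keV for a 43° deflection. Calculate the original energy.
316.3000 keV

Convert final energy to wavelength (hc ≈ 1239.842 keV·pm):
λ' = hc/E' = 1239.842 / 271.2024 = 4.5716 pm

Calculate the Compton shift:
Δλ = λ_C(1 - cos(43°))
Δλ = 2.4263 × (1 - cos(43°))
Δλ = 0.6518 pm

Initial wavelength:
λ = λ' - Δλ = 4.5716 - 0.6518 = 3.9198 pm

Initial energy:
E = hc/λ = 1239.842 / 3.9198 = 316.3000 keV

(Intermediate values are shown rounded; full precision is carried through to the final answer.)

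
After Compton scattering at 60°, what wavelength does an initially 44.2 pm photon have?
45.4132 pm

Using the Compton formula: λ' = λ + λ_C(1 − cos θ)

For θ = 60°, cos θ = 1/2 (exact) = 0.5000, so:
1 − cos 60° = 1 − (1/2) = 0.5000

Δλ = λ_C × 0.5000 = 2.4263 × 0.5000 = 1.2132 pm

λ' = 44.2 + 1.2132 = 45.4132 pm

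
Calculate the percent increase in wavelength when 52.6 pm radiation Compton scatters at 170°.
9.1554%

Calculate the Compton shift:
Δλ = λ_C(1 - cos(170°))
Δλ = 2.4263 × (1 - cos(170°))
Δλ = 2.4263 × 1.9848
Δλ = 4.8158 pm

Percentage change:
(Δλ/λ₀) × 100 = (4.8158/52.6) × 100
= 9.1554%

(Intermediate values are shown rounded; full precision is carried through to the final answer.)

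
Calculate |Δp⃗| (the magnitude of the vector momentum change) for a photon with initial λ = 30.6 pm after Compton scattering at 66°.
2.3072e-23 kg·m/s

Photon momentum magnitude is p = h/λ.

Initial momentum:
p₀ = h/λ = 6.6261e-34/3.0600e-11 = 2.1654e-23 kg·m/s

After scattering:
λ' = λ + Δλ = 30.6 + 1.4394 = 32.0394 pm
p' = h/λ' = 6.6261e-34/3.2039e-11 = 2.0681e-23 kg·m/s

Momentum is a vector; the scattered photon's direction makes angle θ = 66° with the incident direction. The magnitude of the vector change Δp⃗ = p⃗₀ − p⃗' is found from the law of cosines:
|Δp⃗|² = p₀² + p'² − 2p₀p'cos θ
|Δp⃗|² = (2.1654e-23)² + (2.0681e-23)² − 2·2.1654e-23·2.0681e-23·cos(66°)
|Δp⃗| = 2.3072e-23 kg·m/s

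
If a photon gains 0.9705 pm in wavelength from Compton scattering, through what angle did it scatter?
53.13°

From the Compton formula Δλ = λ_C(1 - cos θ), we can solve for θ:

cos θ = 1 - Δλ/λ_C

Given:
- Δλ = 0.9705 pm
- λ_C = h/(m_e·c) ≈ 2.42631024 pm

cos θ = 1 - 0.9705/2.42631024
cos θ = 1 - 0.399990
cos θ = 0.600010

θ = arccos(0.600010)
θ = 53.13°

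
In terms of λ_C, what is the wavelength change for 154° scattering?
1.8988 λ_C

The Compton shift formula is:
Δλ = λ_C(1 - cos θ)

Dividing both sides by λ_C:
Δλ/λ_C = 1 - cos θ

For θ = 154°:
Δλ/λ_C = 1 - cos(154°)
Δλ/λ_C = 1 - -0.8988
Δλ/λ_C = 1.8988

This means the shift is 1.8988 × λ_C = 4.6071 pm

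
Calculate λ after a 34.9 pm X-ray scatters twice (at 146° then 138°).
43.5672 pm

Apply Compton shift twice:

First scattering at θ₁ = 146°:
Δλ₁ = λ_C(1 - cos(146°))
Δλ₁ = 2.4263 × 1.8290
Δλ₁ = 4.4378 pm

After first scattering:
λ₁ = 34.9 + 4.4378 = 39.3378 pm

Second scattering at θ₂ = 138°:
Δλ₂ = λ_C(1 - cos(138°))
Δλ₂ = 2.4263 × 1.7431
Δλ₂ = 4.2294 pm

Final wavelength:
λ₂ = 39.3378 + 4.2294 = 43.5672 pm

Total shift: Δλ_total = 4.4378 + 4.2294 = 8.6672 pm

(Intermediate values are shown rounded; full precision is carried through to the final answer.)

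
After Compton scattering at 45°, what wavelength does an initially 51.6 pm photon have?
52.3106 pm

Using the Compton formula: λ' = λ + λ_C(1 − cos θ)

For θ = 45°, cos θ = √2/2 (exact) ≈ 0.7071, so:
1 − cos 45° = 1 − (√2/2) ≈ 0.2929

Δλ = λ_C × 0.2929 = 2.4263 × 0.2929 = 0.7106 pm

λ' = 51.6 + 0.7106 = 52.3106 pm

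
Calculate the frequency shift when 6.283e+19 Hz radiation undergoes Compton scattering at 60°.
1.274e+19 Hz (decrease)

Convert frequency to wavelength (c = 299792458 m/s):
λ₀ = c/f₀ = 299792458/6.283e+19 = 4.7714859e-12 m = 4.7715 pm

Calculate Compton shift:
Δλ = λ_C(1 - cos(60°)) = 1.2132 pm

Final wavelength:
λ' = λ₀ + Δλ = 4.7715 + 1.2132 = 5.9846 pm

Final frequency:
f' = c/λ' = 299792458/5.9846410e-12 = 5.0093641e+19 Hz

Frequency shift (decrease):
Δf = f₀ - f' = 6.283e+19 - 5.0093641e+19 = 1.274e+19 Hz

(Intermediate values are shown rounded; full precision is carried through to the final answer.)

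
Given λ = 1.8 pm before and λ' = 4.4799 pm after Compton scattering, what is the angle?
96.00°

First find the wavelength shift:
Δλ = λ' - λ = 4.4799 - 1.8 = 2.6799 pm

Using Δλ = λ_C(1 - cos θ), with λ_C = h/(m_e·c) ≈ 2.42631024 pm:
cos θ = 1 - Δλ/λ_C
cos θ = 1 - 2.6799/2.42631024
cos θ = -0.104517

θ = arccos(-0.104517)
θ = 96.00°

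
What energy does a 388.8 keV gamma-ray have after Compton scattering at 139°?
166.5030 keV

First convert energy to wavelength:
λ = hc/E, with hc ≈ 1239.842 keV·pm (i.e. 1239.842 eV·nm)

For E = 388.8 keV = 388800 eV:
λ = 1239.842 keV·pm / 388.8 keV
λ = 3.1889 pm

Calculate the Compton shift:
Δλ = λ_C(1 - cos(139°)) = 2.4263 × 1.7547
Δλ = 4.2575 pm

Final wavelength:
λ' = 3.1889 + 4.2575 = 7.4464 pm

Final energy:
E' = hc/λ' = 1239.842 / 7.4464 = 166.5030 keV

(Intermediate values are shown rounded; full precision is carried through to the final answer.)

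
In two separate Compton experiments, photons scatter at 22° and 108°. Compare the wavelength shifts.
108° produces the larger shift by a factor of 17.977

Calculate both shifts using Δλ = λ_C(1 - cos θ):

For θ₁ = 22°:
Δλ₁ = 2.4263 × (1 - cos(22°))
Δλ₁ = 2.4263 × 0.0728
Δλ₁ = 0.1767 pm

For θ₂ = 108°:
Δλ₂ = 2.4263 × (1 - cos(108°))
Δλ₂ = 2.4263 × 1.3090
Δλ₂ = 3.1761 pm

The 108° angle produces the larger shift.
Ratio: 3.1761/0.1767 = 17.977

(Intermediate values are shown rounded; full precision is carried through to the final answer.)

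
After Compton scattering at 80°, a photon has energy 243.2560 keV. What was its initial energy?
401.0000 keV

Convert final energy to wavelength (hc ≈ 1239.842 keV·pm):
λ' = hc/E' = 1239.842 / 243.2560 = 5.0969 pm

Calculate the Compton shift:
Δλ = λ_C(1 - cos(80°))
Δλ = 2.4263 × (1 - cos(80°))
Δλ = 2.0050 pm

Initial wavelength:
λ = λ' - Δλ = 5.0969 - 2.0050 = 3.0919 pm

Initial energy:
E = hc/λ = 1239.842 / 3.0919 = 401.0000 keV

(Intermediate values are shown rounded; full precision is carried through to the final answer.)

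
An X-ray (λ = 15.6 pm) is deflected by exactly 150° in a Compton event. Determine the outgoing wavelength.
20.1276 pm

Using the Compton formula: λ' = λ + λ_C(1 − cos θ)

For θ = 150°, cos θ = -√3/2 (exact) ≈ -0.8660, so:
1 − cos 150° = 1 − (-√3/2) ≈ 1.8660

Δλ = λ_C × 1.8660 = 2.4263 × 1.8660 = 4.5276 pm

λ' = 15.6 + 4.5276 = 20.1276 pm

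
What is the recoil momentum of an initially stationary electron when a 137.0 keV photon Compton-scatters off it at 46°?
5.5287e-23 kg·m/s

The electron is initially at rest, so by conservation of momentum:
p⃗_e = p⃗₀ − p⃗'  (incident photon momentum minus scattered photon momentum)

Photon momentum magnitudes (p = h/λ = E/c):
λ₀ = hc/E₀ = 9.0499 pm → p₀ = h/λ₀ = 7.3217e-23 kg·m/s
Δλ = λ_C(1 − cos 46°) = 0.7409 pm
λ' = 9.7908 pm → p' = h/λ' = 6.7677e-23 kg·m/s

The scattered photon makes angle θ = 46° with the incident direction, so by the law of cosines:
|p⃗_e|² = p₀² + p'² − 2p₀p'cos θ
|p⃗_e|² = (7.3217e-23)² + (6.7677e-23)² − 2·7.3217e-23·6.7677e-23·cos(46°)
|p⃗_e| = 5.5287e-23 kg·m/s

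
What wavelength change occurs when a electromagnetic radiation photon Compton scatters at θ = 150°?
4.5276 pm

Using the Compton scattering formula:
Δλ = λ_C(1 - cos θ)

where λ_C = h/(m_e·c) ≈ 2.4263 pm is the Compton wavelength of an electron.

For θ = 150°:
cos(150°) = -0.8660
1 - cos(150°) = 1.8660

Δλ = 2.4263 × 1.8660
Δλ = 4.5276 pm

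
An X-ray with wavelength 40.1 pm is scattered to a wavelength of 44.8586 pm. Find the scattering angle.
164.00°

First find the wavelength shift:
Δλ = λ' - λ = 44.8586 - 40.1 = 4.7586 pm

Using Δλ = λ_C(1 - cos θ), with λ_C = h/(m_e·c) ≈ 2.42631024 pm:
cos θ = 1 - Δλ/λ_C
cos θ = 1 - 4.7586/2.42631024
cos θ = -0.961250

θ = arccos(-0.961250)
θ = 164.00°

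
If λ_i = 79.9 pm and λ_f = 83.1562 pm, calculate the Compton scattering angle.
110.00°

First find the wavelength shift:
Δλ = λ' - λ = 83.1562 - 79.9 = 3.2562 pm

Using Δλ = λ_C(1 - cos θ), with λ_C = h/(m_e·c) ≈ 2.42631024 pm:
cos θ = 1 - Δλ/λ_C
cos θ = 1 - 3.2562/2.42631024
cos θ = -0.342038

θ = arccos(-0.342038)
θ = 110.00°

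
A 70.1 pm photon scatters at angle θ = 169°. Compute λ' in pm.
74.9080 pm

Using the Compton scattering formula:
λ' = λ + Δλ = λ + λ_C(1 - cos θ)

Given:
- Initial wavelength λ = 70.1 pm
- Scattering angle θ = 169°
- Compton wavelength λ_C ≈ 2.4263 pm

Calculate the shift:
Δλ = 2.4263 × (1 - cos(169°))
Δλ = 2.4263 × 1.9816
Δλ = 4.8080 pm

Final wavelength:
λ' = 70.1 + 4.8080 = 74.9080 pm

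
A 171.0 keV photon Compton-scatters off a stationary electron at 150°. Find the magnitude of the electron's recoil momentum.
1.4290e-22 kg·m/s

The electron is initially at rest, so by conservation of momentum:
p⃗_e = p⃗₀ − p⃗'  (incident photon momentum minus scattered photon momentum)

Photon momentum magnitudes (p = h/λ = E/c):
λ₀ = hc/E₀ = 7.2505 pm → p₀ = h/λ₀ = 9.1387e-23 kg·m/s
Δλ = λ_C(1 − cos 150°) = 4.5276 pm
λ' = 11.7781 pm → p' = h/λ' = 5.6258e-23 kg·m/s

The scattered photon makes angle θ = 150° with the incident direction, so by the law of cosines:
|p⃗_e|² = p₀² + p'² − 2p₀p'cos θ
|p⃗_e|² = (9.1387e-23)² + (5.6258e-23)² − 2·9.1387e-23·5.6258e-23·cos(150°)
|p⃗_e| = 1.4290e-22 kg·m/s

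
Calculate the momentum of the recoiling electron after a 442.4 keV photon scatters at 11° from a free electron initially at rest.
4.5118e-23 kg·m/s

The electron is initially at rest, so by conservation of momentum:
p⃗_e = p⃗₀ − p⃗'  (incident photon momentum minus scattered photon momentum)

Photon momentum magnitudes (p = h/λ = E/c):
λ₀ = hc/E₀ = 2.8025 pm → p₀ = h/λ₀ = 2.3643e-22 kg·m/s
Δλ = λ_C(1 − cos 11°) = 0.0446 pm
λ' = 2.8471 pm → p' = h/λ' = 2.3273e-22 kg·m/s

The scattered photon makes angle θ = 11° with the incident direction, so by the law of cosines:
|p⃗_e|² = p₀² + p'² − 2p₀p'cos θ
|p⃗_e|² = (2.3643e-22)² + (2.3273e-22)² − 2·2.3643e-22·2.3273e-22·cos(11°)
|p⃗_e| = 4.5118e-23 kg·m/s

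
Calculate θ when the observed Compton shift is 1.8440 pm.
76.11°

From the Compton formula Δλ = λ_C(1 - cos θ), we can solve for θ:

cos θ = 1 - Δλ/λ_C

Given:
- Δλ = 1.8440 pm
- λ_C = h/(m_e·c) ≈ 2.42631024 pm

cos θ = 1 - 1.8440/2.42631024
cos θ = 1 - 0.760002
cos θ = 0.239998

θ = arccos(0.239998)
θ = 76.11°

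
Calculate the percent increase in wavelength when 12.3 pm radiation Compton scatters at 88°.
19.0377%

Calculate the Compton shift:
Δλ = λ_C(1 - cos(88°))
Δλ = 2.4263 × (1 - cos(88°))
Δλ = 2.4263 × 0.9651
Δλ = 2.3416 pm

Percentage change:
(Δλ/λ₀) × 100 = (2.3416/12.3) × 100
= 19.0377%

(Intermediate values are shown rounded; full precision is carried through to the final answer.)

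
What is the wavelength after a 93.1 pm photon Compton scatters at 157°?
97.7597 pm

Using the Compton scattering formula:
λ' = λ + Δλ = λ + λ_C(1 - cos θ)

Given:
- Initial wavelength λ = 93.1 pm
- Scattering angle θ = 157°
- Compton wavelength λ_C ≈ 2.4263 pm

Calculate the shift:
Δλ = 2.4263 × (1 - cos(157°))
Δλ = 2.4263 × 1.9205
Δλ = 4.6597 pm

Final wavelength:
λ' = 93.1 + 4.6597 = 97.7597 pm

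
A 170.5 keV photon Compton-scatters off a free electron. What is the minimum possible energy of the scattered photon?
102.2599 keV (at θ = 180°)

The scattered photon has minimum energy when its wavelength is maximum, i.e., when the Compton shift Δλ = λ_C(1 − cos θ) is maximum. This occurs at θ = 180° (backscattering), giving Δλ_max = 2λ_C = 4.8526 pm.

Initial wavelength: λ₀ = hc/E₀ = 7.2718 pm
Maximum final wavelength: λ'_max = λ₀ + 2λ_C = 7.2718 + 4.8526 = 12.1244 pm
Minimum final energy: E'_min = hc/λ'_max = 102.2599 keV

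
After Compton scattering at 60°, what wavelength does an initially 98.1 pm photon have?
99.3132 pm

Using the Compton formula: λ' = λ + λ_C(1 − cos θ)

For θ = 60°, cos θ = 1/2 (exact) = 0.5000, so:
1 − cos 60° = 1 − (1/2) = 0.5000

Δλ = λ_C × 0.5000 = 2.4263 × 0.5000 = 1.2132 pm

λ' = 98.1 + 1.2132 = 99.3132 pm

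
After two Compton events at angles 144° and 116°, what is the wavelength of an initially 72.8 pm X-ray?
80.6792 pm

Apply Compton shift twice:

First scattering at θ₁ = 144°:
Δλ₁ = λ_C(1 - cos(144°))
Δλ₁ = 2.4263 × 1.8090
Δλ₁ = 4.3892 pm

After first scattering:
λ₁ = 72.8 + 4.3892 = 77.1892 pm

Second scattering at θ₂ = 116°:
Δλ₂ = λ_C(1 - cos(116°))
Δλ₂ = 2.4263 × 1.4384
Δλ₂ = 3.4899 pm

Final wavelength:
λ₂ = 77.1892 + 3.4899 = 80.6792 pm

Total shift: Δλ_total = 4.3892 + 3.4899 = 7.8792 pm

(Intermediate values are shown rounded; full precision is carried through to the final answer.)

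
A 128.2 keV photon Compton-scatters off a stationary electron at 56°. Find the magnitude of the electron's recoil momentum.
6.1424e-23 kg·m/s

The electron is initially at rest, so by conservation of momentum:
p⃗_e = p⃗₀ − p⃗'  (incident photon momentum minus scattered photon momentum)

Photon momentum magnitudes (p = h/λ = E/c):
λ₀ = hc/E₀ = 9.6712 pm → p₀ = h/λ₀ = 6.8514e-23 kg·m/s
Δλ = λ_C(1 − cos 56°) = 1.0695 pm
λ' = 10.7407 pm → p' = h/λ' = 6.1691e-23 kg·m/s

The scattered photon makes angle θ = 56° with the incident direction, so by the law of cosines:
|p⃗_e|² = p₀² + p'² − 2p₀p'cos θ
|p⃗_e|² = (6.8514e-23)² + (6.1691e-23)² − 2·6.8514e-23·6.1691e-23·cos(56°)
|p⃗_e| = 6.1424e-23 kg·m/s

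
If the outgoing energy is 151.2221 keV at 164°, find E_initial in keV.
360.3998 keV

Convert final energy to wavelength (hc ≈ 1239.842 keV·pm):
λ' = hc/E' = 1239.842 / 151.2221 = 8.1988 pm

Calculate the Compton shift:
Δλ = λ_C(1 - cos(164°))
Δλ = 2.4263 × (1 - cos(164°))
Δλ = 4.7586 pm

Initial wavelength:
λ = λ' - Δλ = 8.1988 - 4.7586 = 3.4402 pm

Initial energy:
E = hc/λ = 1239.842 / 3.4402 = 360.3998 keV

(Intermediate values are shown rounded; full precision is carried through to the final answer.)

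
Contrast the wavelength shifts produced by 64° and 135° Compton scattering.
135° produces the larger shift by a factor of 3.040

Calculate both shifts using Δλ = λ_C(1 - cos θ):

For θ₁ = 64°:
Δλ₁ = 2.4263 × (1 - cos(64°))
Δλ₁ = 2.4263 × 0.5616
Δλ₁ = 1.3627 pm

For θ₂ = 135°:
Δλ₂ = 2.4263 × (1 - cos(135°))
Δλ₂ = 2.4263 × 1.7071
Δλ₂ = 4.1420 pm

The 135° angle produces the larger shift.
Ratio: 4.1420/1.3627 = 3.040

(Intermediate values are shown rounded; full precision is carried through to the final answer.)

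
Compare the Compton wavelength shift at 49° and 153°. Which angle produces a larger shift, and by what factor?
153° produces the larger shift by a factor of 5.498

Calculate both shifts using Δλ = λ_C(1 - cos θ):

For θ₁ = 49°:
Δλ₁ = 2.4263 × (1 - cos(49°))
Δλ₁ = 2.4263 × 0.3439
Δλ₁ = 0.8345 pm

For θ₂ = 153°:
Δλ₂ = 2.4263 × (1 - cos(153°))
Δλ₂ = 2.4263 × 1.8910
Δλ₂ = 4.5882 pm

The 153° angle produces the larger shift.
Ratio: 4.5882/0.8345 = 5.498

(Intermediate values are shown rounded; full precision is carried through to the final answer.)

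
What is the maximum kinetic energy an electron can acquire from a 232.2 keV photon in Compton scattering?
110.5534 keV

Maximum energy transfer occurs at θ = 180° (backscattering).

Initial photon: E₀ = 232.2 keV → λ₀ = 5.3395 pm

Maximum Compton shift (at 180°):
Δλ_max = 2λ_C = 2 × 2.4263 = 4.8526 pm

Final wavelength:
λ' = 5.3395 + 4.8526 = 10.1922 pm

Minimum photon energy (maximum energy to electron):
E'_min = hc/λ' = 121.6466 keV

Maximum electron kinetic energy:
K_max = E₀ - E'_min = 232.2000 - 121.6466 = 110.5534 keV

(Intermediate values are shown rounded; full precision is carried through to the final answer.)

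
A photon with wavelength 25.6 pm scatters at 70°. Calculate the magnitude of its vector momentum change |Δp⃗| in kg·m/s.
2.8847e-23 kg·m/s

Photon momentum magnitude is p = h/λ.

Initial momentum:
p₀ = h/λ = 6.6261e-34/2.5600e-11 = 2.5883e-23 kg·m/s

After scattering:
λ' = λ + Δλ = 25.6 + 1.5965 = 27.1965 pm
p' = h/λ' = 6.6261e-34/2.7196e-11 = 2.4364e-23 kg·m/s

Momentum is a vector; the scattered photon's direction makes angle θ = 70° with the incident direction. The magnitude of the vector change Δp⃗ = p⃗₀ − p⃗' is found from the law of cosines:
|Δp⃗|² = p₀² + p'² − 2p₀p'cos θ
|Δp⃗|² = (2.5883e-23)² + (2.4364e-23)² − 2·2.5883e-23·2.4364e-23·cos(70°)
|Δp⃗| = 2.8847e-23 kg·m/s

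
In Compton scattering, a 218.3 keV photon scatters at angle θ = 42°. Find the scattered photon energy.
196.7147 keV

First convert energy to wavelength:
λ = hc/E, with hc ≈ 1239.842 keV·pm (i.e. 1239.842 eV·nm)

For E = 218.3 keV = 218300 eV:
λ = 1239.842 keV·pm / 218.3 keV
λ = 5.6795 pm

Calculate the Compton shift:
Δλ = λ_C(1 - cos(42°)) = 2.4263 × 0.2569
Δλ = 0.6232 pm

Final wavelength:
λ' = 5.6795 + 0.6232 = 6.3027 pm

Final energy:
E' = hc/λ' = 1239.842 / 6.3027 = 196.7147 keV

(Intermediate values are shown rounded; full precision is carried through to the final answer.)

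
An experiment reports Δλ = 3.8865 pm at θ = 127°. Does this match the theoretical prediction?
Yes, consistent

Calculate the expected shift for θ = 127°:

Δλ_expected = λ_C(1 - cos(127°))
Δλ_expected = 2.4263 × (1 - cos(127°))
Δλ_expected = 2.4263 × 1.6018
Δλ_expected = 3.8865 pm

Given shift: 3.8865 pm
Expected shift: 3.8865 pm
Difference: 0.0000 pm

The values match. This is consistent with Compton scattering at the stated angle.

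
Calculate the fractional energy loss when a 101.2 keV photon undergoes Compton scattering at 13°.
0.0051 (or 0.51%)

Calculate initial and final photon energies:

Initial: E₀ = 101.2 keV → λ₀ = 12.2514 pm
Compton shift: Δλ = 0.0622 pm
Final wavelength: λ' = 12.3136 pm
Final energy: E' = 100.6889 keV

Fractional energy loss:
(E₀ - E')/E₀ = (101.2000 - 100.6889)/101.2000
= 0.5111/101.2000
= 0.0051
= 0.51%

(Intermediate values are shown rounded; full precision is carried through to the final answer.)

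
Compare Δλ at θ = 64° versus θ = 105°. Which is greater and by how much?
105° produces the larger shift by a factor of 2.241

Calculate both shifts using Δλ = λ_C(1 - cos θ):

For θ₁ = 64°:
Δλ₁ = 2.4263 × (1 - cos(64°))
Δλ₁ = 2.4263 × 0.5616
Δλ₁ = 1.3627 pm

For θ₂ = 105°:
Δλ₂ = 2.4263 × (1 - cos(105°))
Δλ₂ = 2.4263 × 1.2588
Δλ₂ = 3.0543 pm

The 105° angle produces the larger shift.
Ratio: 3.0543/1.3627 = 2.241

(Intermediate values are shown rounded; full precision is carried through to the final answer.)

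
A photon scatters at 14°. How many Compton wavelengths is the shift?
0.0297 λ_C

The Compton shift formula is:
Δλ = λ_C(1 - cos θ)

Dividing both sides by λ_C:
Δλ/λ_C = 1 - cos θ

For θ = 14°:
Δλ/λ_C = 1 - cos(14°)
Δλ/λ_C = 1 - 0.9703
Δλ/λ_C = 0.0297

This means the shift is 0.0297 × λ_C = 0.0721 pm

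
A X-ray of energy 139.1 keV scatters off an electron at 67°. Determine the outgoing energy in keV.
119.3121 keV

First convert energy to wavelength:
λ = hc/E, with hc ≈ 1239.842 keV·pm (i.e. 1239.842 eV·nm)

For E = 139.1 keV = 139100 eV:
λ = 1239.842 keV·pm / 139.1 keV
λ = 8.9133 pm

Calculate the Compton shift:
Δλ = λ_C(1 - cos(67°)) = 2.4263 × 0.6093
Δλ = 1.4783 pm

Final wavelength:
λ' = 8.9133 + 1.4783 = 10.3916 pm

Final energy:
E' = hc/λ' = 1239.842 / 10.3916 = 119.3121 keV

(Intermediate values are shown rounded; full precision is carried through to the final answer.)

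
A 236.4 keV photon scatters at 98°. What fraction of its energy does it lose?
0.3451 (or 34.51%)

Calculate initial and final photon energies:

Initial: E₀ = 236.4 keV → λ₀ = 5.2447 pm
Compton shift: Δλ = 2.7640 pm
Final wavelength: λ' = 8.0087 pm
Final energy: E' = 154.8126 keV

Fractional energy loss:
(E₀ - E')/E₀ = (236.4000 - 154.8126)/236.4000
= 81.5874/236.4000
= 0.3451
= 34.51%

(Intermediate values are shown rounded; full precision is carried through to the final answer.)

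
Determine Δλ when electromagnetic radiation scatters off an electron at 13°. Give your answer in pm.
0.0622 pm

Using the Compton scattering formula:
Δλ = λ_C(1 - cos θ)

where λ_C = h/(m_e·c) ≈ 2.4263 pm is the Compton wavelength of an electron.

For θ = 13°:
cos(13°) = 0.9744
1 - cos(13°) = 0.0256

Δλ = 2.4263 × 0.0256
Δλ = 0.0622 pm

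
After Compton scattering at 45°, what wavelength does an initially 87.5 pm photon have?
88.2106 pm

Using the Compton formula: λ' = λ + λ_C(1 − cos θ)

For θ = 45°, cos θ = √2/2 (exact) ≈ 0.7071, so:
1 − cos 45° = 1 − (√2/2) ≈ 0.2929

Δλ = λ_C × 0.2929 = 2.4263 × 0.2929 = 0.7106 pm

λ' = 87.5 + 0.7106 = 88.2106 pm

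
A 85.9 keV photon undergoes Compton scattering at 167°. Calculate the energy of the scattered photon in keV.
64.4945 keV

First convert energy to wavelength:
λ = hc/E, with hc ≈ 1239.842 keV·pm (i.e. 1239.842 eV·nm)

For E = 85.9 keV = 85900 eV:
λ = 1239.842 keV·pm / 85.9 keV
λ = 14.4336 pm

Calculate the Compton shift:
Δλ = λ_C(1 - cos(167°)) = 2.4263 × 1.9744
Δλ = 4.7904 pm

Final wavelength:
λ' = 14.4336 + 4.7904 = 19.2240 pm

Final energy:
E' = hc/λ' = 1239.842 / 19.2240 = 64.4945 keV

(Intermediate values are shown rounded; full precision is carried through to the final answer.)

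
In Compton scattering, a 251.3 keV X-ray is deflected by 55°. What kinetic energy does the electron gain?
43.5638 keV

By energy conservation: K_e = E_initial - E_final

First find the scattered photon energy:
Initial wavelength: λ = hc/E = 4.9337 pm
Compton shift: Δλ = λ_C(1 - cos(55°)) = 1.0346 pm
Final wavelength: λ' = 4.9337 + 1.0346 = 5.9683 pm
Final photon energy: E' = hc/λ' = 207.7362 keV

Electron kinetic energy:
K_e = E - E' = 251.3000 - 207.7362 = 43.5638 keV

(Intermediate values are shown rounded; full precision is carried through to the final answer.)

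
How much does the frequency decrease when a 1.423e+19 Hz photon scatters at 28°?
1.893e+17 Hz (decrease)

Convert frequency to wavelength (c = 299792458 m/s):
λ₀ = c/f₀ = 299792458/1.423e+19 = 2.1067636e-11 m = 21.0676 pm

Calculate Compton shift:
Δλ = λ_C(1 - cos(28°)) = 0.2840 pm

Final wavelength:
λ' = λ₀ + Δλ = 21.0676 + 0.2840 = 21.3516 pm

Final frequency:
f' = c/λ' = 299792458/2.1351641e-11 = 1.4040722e+19 Hz

Frequency shift (decrease):
Δf = f₀ - f' = 1.423e+19 - 1.4040722e+19 = 1.893e+17 Hz

(Intermediate values are shown rounded; full precision is carried through to the final answer.)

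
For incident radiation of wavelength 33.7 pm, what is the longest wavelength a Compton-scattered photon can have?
38.5526 pm (at θ = 180°)

The Compton shift is Δλ = λ_C(1 − cos θ).

Since cos θ ranges from −1 to 1, the factor (1 − cos θ) ranges from 0 to 2; the maximum shift occurs at θ = 180° (backscattering):
Δλ_max = 2λ_C = 2 × 2.4263 pm = 4.8526 pm

Maximum scattered wavelength:
λ'_max = λ₀ + Δλ_max = 33.7 + 4.8526 = 38.5526 pm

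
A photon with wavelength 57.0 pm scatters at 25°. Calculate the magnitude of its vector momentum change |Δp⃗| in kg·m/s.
5.0223e-24 kg·m/s

Photon momentum magnitude is p = h/λ.

Initial momentum:
p₀ = h/λ = 6.6261e-34/5.7000e-11 = 1.1625e-23 kg·m/s

After scattering:
λ' = λ + Δλ = 57.0 + 0.2273 = 57.2273 pm
p' = h/λ' = 6.6261e-34/5.7227e-11 = 1.1579e-23 kg·m/s

Momentum is a vector; the scattered photon's direction makes angle θ = 25° with the incident direction. The magnitude of the vector change Δp⃗ = p⃗₀ − p⃗' is found from the law of cosines:
|Δp⃗|² = p₀² + p'² − 2p₀p'cos θ
|Δp⃗|² = (1.1625e-23)² + (1.1579e-23)² − 2·1.1625e-23·1.1579e-23·cos(25°)
|Δp⃗| = 5.0223e-24 kg·m/s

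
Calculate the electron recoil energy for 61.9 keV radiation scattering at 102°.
7.9012 keV

By energy conservation: K_e = E_initial - E_final

First find the scattered photon energy:
Initial wavelength: λ = hc/E = 20.0298 pm
Compton shift: Δλ = λ_C(1 - cos(102°)) = 2.9308 pm
Final wavelength: λ' = 20.0298 + 2.9308 = 22.9605 pm
Final photon energy: E' = hc/λ' = 53.9988 keV

Electron kinetic energy:
K_e = E - E' = 61.9000 - 53.9988 = 7.9012 keV

(Intermediate values are shown rounded; full precision is carried through to the final answer.)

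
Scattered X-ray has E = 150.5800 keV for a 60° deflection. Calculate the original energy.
176.6000 keV

Convert final energy to wavelength (hc ≈ 1239.842 keV·pm):
λ' = hc/E' = 1239.842 / 150.5800 = 8.2338 pm

Calculate the Compton shift:
Δλ = λ_C(1 - cos(60°))
Δλ = 2.4263 × (1 - cos(60°))
Δλ = 1.2132 pm

Initial wavelength:
λ = λ' - Δλ = 8.2338 - 1.2132 = 7.0206 pm

Initial energy:
E = hc/λ = 1239.842 / 7.0206 = 176.6000 keV

(Intermediate values are shown rounded; full precision is carried through to the final answer.)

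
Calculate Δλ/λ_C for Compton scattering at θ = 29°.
0.1254 λ_C

The Compton shift formula is:
Δλ = λ_C(1 - cos θ)

Dividing both sides by λ_C:
Δλ/λ_C = 1 - cos θ

For θ = 29°:
Δλ/λ_C = 1 - cos(29°)
Δλ/λ_C = 1 - 0.8746
Δλ/λ_C = 0.1254

This means the shift is 0.1254 × λ_C = 0.3042 pm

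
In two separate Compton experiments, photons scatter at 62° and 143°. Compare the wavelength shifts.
143° produces the larger shift by a factor of 3.390

Calculate both shifts using Δλ = λ_C(1 - cos θ):

For θ₁ = 62°:
Δλ₁ = 2.4263 × (1 - cos(62°))
Δλ₁ = 2.4263 × 0.5305
Δλ₁ = 1.2872 pm

For θ₂ = 143°:
Δλ₂ = 2.4263 × (1 - cos(143°))
Δλ₂ = 2.4263 × 1.7986
Δλ₂ = 4.3640 pm

The 143° angle produces the larger shift.
Ratio: 4.3640/1.2872 = 3.390

(Intermediate values are shown rounded; full precision is carried through to the final answer.)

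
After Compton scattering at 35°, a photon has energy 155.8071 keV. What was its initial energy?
164.9000 keV

Convert final energy to wavelength (hc ≈ 1239.842 keV·pm):
λ' = hc/E' = 1239.842 / 155.8071 = 7.9575 pm

Calculate the Compton shift:
Δλ = λ_C(1 - cos(35°))
Δλ = 2.4263 × (1 - cos(35°))
Δλ = 0.4388 pm

Initial wavelength:
λ = λ' - Δλ = 7.9575 - 0.4388 = 7.5188 pm

Initial energy:
E = hc/λ = 1239.842 / 7.5188 = 164.9000 keV

(Intermediate values are shown rounded; full precision is carried through to the final answer.)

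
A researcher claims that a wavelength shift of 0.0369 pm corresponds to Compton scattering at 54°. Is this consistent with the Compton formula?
No, inconsistent

Calculate the expected shift for θ = 54°:

Δλ_expected = λ_C(1 - cos(54°))
Δλ_expected = 2.4263 × (1 - cos(54°))
Δλ_expected = 2.4263 × 0.4122
Δλ_expected = 1.0002 pm

Given shift: 0.0369 pm
Expected shift: 1.0002 pm
Difference: 0.9633 pm

The values do not match. The given shift corresponds to θ ≈ 10.0°, not 54°.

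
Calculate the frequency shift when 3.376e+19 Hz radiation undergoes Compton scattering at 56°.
3.629e+18 Hz (decrease)

Convert frequency to wavelength (c = 299792458 m/s):
λ₀ = c/f₀ = 299792458/3.376e+19 = 8.8801084e-12 m = 8.8801 pm

Calculate Compton shift:
Δλ = λ_C(1 - cos(56°)) = 1.0695 pm

Final wavelength:
λ' = λ₀ + Δλ = 8.8801 + 1.0695 = 9.9496 pm

Final frequency:
f' = c/λ' = 299792458/9.9496431e-12 = 3.0130976e+19 Hz

Frequency shift (decrease):
Δf = f₀ - f' = 3.376e+19 - 3.0130976e+19 = 3.629e+18 Hz

(Intermediate values are shown rounded; full precision is carried through to the final answer.)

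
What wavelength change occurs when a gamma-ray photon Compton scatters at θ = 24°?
0.2098 pm

Using the Compton scattering formula:
Δλ = λ_C(1 - cos θ)

where λ_C = h/(m_e·c) ≈ 2.4263 pm is the Compton wavelength of an electron.

For θ = 24°:
cos(24°) = 0.9135
1 - cos(24°) = 0.0865

Δλ = 2.4263 × 0.0865
Δλ = 0.2098 pm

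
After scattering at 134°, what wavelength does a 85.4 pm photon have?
89.5118 pm

Using the Compton scattering formula:
λ' = λ + Δλ = λ + λ_C(1 - cos θ)

Given:
- Initial wavelength λ = 85.4 pm
- Scattering angle θ = 134°
- Compton wavelength λ_C ≈ 2.4263 pm

Calculate the shift:
Δλ = 2.4263 × (1 - cos(134°))
Δλ = 2.4263 × 1.6947
Δλ = 4.1118 pm

Final wavelength:
λ' = 85.4 + 4.1118 = 89.5118 pm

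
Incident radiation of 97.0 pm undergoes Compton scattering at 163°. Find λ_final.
101.7466 pm

Using the Compton scattering formula:
λ' = λ + Δλ = λ + λ_C(1 - cos θ)

Given:
- Initial wavelength λ = 97.0 pm
- Scattering angle θ = 163°
- Compton wavelength λ_C ≈ 2.4263 pm

Calculate the shift:
Δλ = 2.4263 × (1 - cos(163°))
Δλ = 2.4263 × 1.9563
Δλ = 4.7466 pm

Final wavelength:
λ' = 97.0 + 4.7466 = 101.7466 pm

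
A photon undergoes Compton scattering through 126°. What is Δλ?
3.8525 pm

Using the Compton scattering formula:
Δλ = λ_C(1 - cos θ)

where λ_C = h/(m_e·c) ≈ 2.4263 pm is the Compton wavelength of an electron.

For θ = 126°:
cos(126°) = -0.5878
1 - cos(126°) = 1.5878

Δλ = 2.4263 × 1.5878
Δλ = 3.8525 pm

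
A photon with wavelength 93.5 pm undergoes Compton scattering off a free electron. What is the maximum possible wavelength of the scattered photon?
98.3526 pm (at θ = 180°)

The Compton shift is Δλ = λ_C(1 − cos θ).

Since cos θ ranges from −1 to 1, the factor (1 − cos θ) ranges from 0 to 2; the maximum shift occurs at θ = 180° (backscattering):
Δλ_max = 2λ_C = 2 × 2.4263 pm = 4.8526 pm

Maximum scattered wavelength:
λ'_max = λ₀ + Δλ_max = 93.5 + 4.8526 = 98.3526 pm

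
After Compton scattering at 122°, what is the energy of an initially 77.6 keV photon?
62.9700 keV

First convert energy to wavelength:
λ = hc/E, with hc ≈ 1239.842 keV·pm (i.e. 1239.842 eV·nm)

For E = 77.6 keV = 77600 eV:
λ = 1239.842 keV·pm / 77.6 keV
λ = 15.9773 pm

Calculate the Compton shift:
Δλ = λ_C(1 - cos(122°)) = 2.4263 × 1.5299
Δλ = 3.7121 pm

Final wavelength:
λ' = 15.9773 + 3.7121 = 19.6894 pm

Final energy:
E' = hc/λ' = 1239.842 / 19.6894 = 62.9700 keV

(Intermediate values are shown rounded; full precision is carried through to the final answer.)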